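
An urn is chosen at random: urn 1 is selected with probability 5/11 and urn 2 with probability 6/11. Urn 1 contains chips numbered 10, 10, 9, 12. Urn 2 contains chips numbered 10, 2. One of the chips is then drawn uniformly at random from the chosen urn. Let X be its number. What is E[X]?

349/44

E[X | urn 1] = (10+10+9+12)/4 = 41/4.
E[X | urn 2] = (10+2)/2 = 6.
E[X] = (5/11)·(41/4) + (6/11)·(6) = 349/44.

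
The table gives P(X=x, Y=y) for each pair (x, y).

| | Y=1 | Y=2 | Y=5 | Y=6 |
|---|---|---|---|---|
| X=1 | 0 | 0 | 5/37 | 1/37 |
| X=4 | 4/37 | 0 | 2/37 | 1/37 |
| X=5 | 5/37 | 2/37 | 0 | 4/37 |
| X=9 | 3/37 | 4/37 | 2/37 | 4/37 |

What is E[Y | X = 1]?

P(X = 1) = 6/37.
Σ Y·P over the event = 5·(5/37) + 6·(1/37) = 31/37.
E[Y | X = 1] = (31/37) / (6/37) = 31/6.

31/6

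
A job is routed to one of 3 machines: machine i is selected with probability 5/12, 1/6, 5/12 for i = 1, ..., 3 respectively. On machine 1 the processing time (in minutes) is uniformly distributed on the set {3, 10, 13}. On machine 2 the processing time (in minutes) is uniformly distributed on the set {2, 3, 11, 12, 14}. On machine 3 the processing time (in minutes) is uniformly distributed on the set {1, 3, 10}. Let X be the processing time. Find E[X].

E[X | machine 1] = (3+10+13)/3 = 26/3.
E[X | machine 2] = (2+3+11+12+14)/5 = 42/5.
E[X | machine 3] = (1+3+10)/3 = 14/3.
By the law of total expectation,
E[X] = (5/12)·(26/3) + (1/6)·(42/5) + (5/12)·(14/3) = 313/45.

313/45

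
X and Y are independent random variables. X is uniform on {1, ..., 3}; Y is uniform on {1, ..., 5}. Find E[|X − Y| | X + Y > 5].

P(X + Y > 5) = 2/5.
Summing |X−Y|·P(x,y) over outcomes with X + Y > 5 gives 4/5.
E[|X − Y| | X + Y > 5] = (4/5) / (2/5) = 2.

2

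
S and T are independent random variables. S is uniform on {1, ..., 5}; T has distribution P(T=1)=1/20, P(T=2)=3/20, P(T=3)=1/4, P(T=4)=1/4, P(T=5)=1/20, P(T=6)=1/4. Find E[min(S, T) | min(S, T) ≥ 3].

43/12

P(min(S, T) ≥ 3) = 12/25.
Summing min(S,T)·P(x,y) over outcomes with min(S, T) ≥ 3 gives 43/25.
E[min(S, T) | min(S, T) ≥ 3] = (43/25) / (12/25) = 43/12.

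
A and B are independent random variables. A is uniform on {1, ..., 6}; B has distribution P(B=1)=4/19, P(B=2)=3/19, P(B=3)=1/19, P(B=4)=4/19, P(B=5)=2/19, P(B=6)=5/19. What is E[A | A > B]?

P(A > B) = 15/38.
Summing A·P(x,y) over outcomes with A > B gives 205/114.
E[A | A > B] = (205/114) / (15/38) = 41/9.

41/9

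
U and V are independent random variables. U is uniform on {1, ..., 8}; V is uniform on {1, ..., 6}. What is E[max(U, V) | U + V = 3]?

2

Outcomes with U + V = 3: (1,2), (2,1), each with probability 1/48.
E[max(U, V) | U + V = 3] = (2 + 2) / 2 = 2.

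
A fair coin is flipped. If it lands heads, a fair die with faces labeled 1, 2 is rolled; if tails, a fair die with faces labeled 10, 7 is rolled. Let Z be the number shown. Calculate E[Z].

5

E[Z | heads] = (1+2)/2 = 3/2.
E[Z | tails] = (10+7)/2 = 17/2.
E[Z] = (1/2)·(3/2) + (1/2)·(17/2) = 5.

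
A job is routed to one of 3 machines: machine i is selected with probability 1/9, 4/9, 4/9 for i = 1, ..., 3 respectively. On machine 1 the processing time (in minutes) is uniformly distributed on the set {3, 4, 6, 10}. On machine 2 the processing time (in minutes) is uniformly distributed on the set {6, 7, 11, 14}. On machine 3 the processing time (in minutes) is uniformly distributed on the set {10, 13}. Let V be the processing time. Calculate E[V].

E[V | machine 1] = (3+4+6+10)/4 = 23/4.
E[V | machine 2] = (6+7+11+14)/4 = 19/2.
E[V | machine 3] = (10+13)/2 = 23/2.
E[V] = (1/9)·(23/4) + (4/9)·(19/2) + (4/9)·(23/2) = 359/36.

359/36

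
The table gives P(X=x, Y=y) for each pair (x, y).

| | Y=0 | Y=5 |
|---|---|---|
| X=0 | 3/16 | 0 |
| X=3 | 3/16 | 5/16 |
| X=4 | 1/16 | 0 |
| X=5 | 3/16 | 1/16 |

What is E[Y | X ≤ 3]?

P(X ≤ 3) = 11/16.
Σ Y·P over the event = 0·(3/16) + 0·(3/16) + 5·(5/16) = 25/16.
E[Y | X ≤ 3] = (25/16) / (11/16) = 25/11.

25/11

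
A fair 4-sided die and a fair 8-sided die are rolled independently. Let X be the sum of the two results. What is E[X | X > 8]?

P(X > 8) = 5/16.
Σ over the event: 9·1/8 + 10·3/32 + 11·1/16 + 12·1/32 = 25/8.
E[X | X > 8] = (25/8) / (5/16) = 10.

10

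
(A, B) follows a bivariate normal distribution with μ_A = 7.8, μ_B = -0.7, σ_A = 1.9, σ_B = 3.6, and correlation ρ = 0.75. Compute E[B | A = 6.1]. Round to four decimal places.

The regression of B on A has slope ρ·σ_B/σ_A and passes through (μ_A, μ_B).
E[B | A=6.1] = -0.7 + (0.75)·(3.6/1.9)·(6.1 − (7.8)) = -0.7 + (1.42105)·(-1.7) = -3.1158.

-3.1158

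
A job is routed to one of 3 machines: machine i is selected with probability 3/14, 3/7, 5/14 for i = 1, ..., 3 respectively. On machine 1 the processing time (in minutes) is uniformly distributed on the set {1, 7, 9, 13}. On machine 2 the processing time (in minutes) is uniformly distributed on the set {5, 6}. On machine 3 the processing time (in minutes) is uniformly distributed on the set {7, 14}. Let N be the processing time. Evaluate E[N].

E[N | machine 1] = (1+7+9+13)/4 = 15/2.
E[N | machine 2] = (5+6)/2 = 11/2.
E[N | machine 3] = (7+14)/2 = 21/2.
By the law of total expectation,
E[N] = (3/14)·(15/2) + (3/7)·(11/2) + (5/14)·(21/2) = 54/7.

54/7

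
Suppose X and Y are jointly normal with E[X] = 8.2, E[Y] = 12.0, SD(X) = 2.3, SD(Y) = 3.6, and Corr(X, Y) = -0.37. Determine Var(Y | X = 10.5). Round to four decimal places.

11.1858

The conditional variance in a bivariate normal is σ_Y²(1 − ρ²), independent of x.
Var(Y | X=10.5) = (3.6)²·(1 − (-0.37)²) = 12.96·0.8631 = 11.1858.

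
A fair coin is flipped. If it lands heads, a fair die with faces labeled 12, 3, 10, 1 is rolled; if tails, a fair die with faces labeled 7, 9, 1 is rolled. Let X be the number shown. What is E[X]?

E[X | heads] = (12+3+10+1)/4 = 13/2.
E[X | tails] = (7+9+1)/3 = 17/3.
By the law of total expectation,
E[X] = (1/2)·(13/2) + (1/2)·(17/3) = 73/12.

73/12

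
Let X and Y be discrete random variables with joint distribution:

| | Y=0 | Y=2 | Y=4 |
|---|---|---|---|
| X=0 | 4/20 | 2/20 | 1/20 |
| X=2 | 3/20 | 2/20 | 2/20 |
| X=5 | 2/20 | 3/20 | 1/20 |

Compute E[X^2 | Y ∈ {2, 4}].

116/11

P(Y ∈ {2, 4}) = 11/20.
Σ X^2·P over the event = 0·(2/20) + 0·(1/20) + 4·(2/20) + 4·(2/20) + 25·(3/20) + 25·(1/20) = 29/5.
E[X^2 | Y ∈ {2, 4}] = (29/5) / (11/20) = 116/11.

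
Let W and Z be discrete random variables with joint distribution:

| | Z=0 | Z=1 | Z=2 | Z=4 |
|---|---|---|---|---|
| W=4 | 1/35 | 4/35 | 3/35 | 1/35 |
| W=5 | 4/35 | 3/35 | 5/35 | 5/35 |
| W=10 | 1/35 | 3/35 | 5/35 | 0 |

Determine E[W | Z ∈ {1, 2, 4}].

P(Z ∈ {1, 2, 4}) = 29/35.
Σ W·P over the event = 4·(4/35) + 4·(3/35) + 4·(1/35) + 5·(3/35) + 5·(5/35) + 5·(5/35) + 10·(3/35) + 10·(5/35) = 177/35.
E[W | Z ∈ {1, 2, 4}] = (177/35) / (29/35) = 177/29.

177/29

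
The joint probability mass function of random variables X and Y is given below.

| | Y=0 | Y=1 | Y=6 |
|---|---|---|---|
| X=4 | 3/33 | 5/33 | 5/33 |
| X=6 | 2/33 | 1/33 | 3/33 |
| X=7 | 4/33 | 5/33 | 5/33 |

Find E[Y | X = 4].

P(X = 4) = 13/33.
Σ Y·P over the event = 0·(3/33) + 1·(5/33) + 6·(5/33) = 35/33.
E[Y | X = 4] = (35/33) / (13/33) = 35/13.

35/13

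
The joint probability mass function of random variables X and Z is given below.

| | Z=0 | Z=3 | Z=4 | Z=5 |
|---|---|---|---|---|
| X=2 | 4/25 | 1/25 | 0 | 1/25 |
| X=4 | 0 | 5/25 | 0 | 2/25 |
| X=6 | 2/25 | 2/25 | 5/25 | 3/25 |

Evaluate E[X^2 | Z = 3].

39/2

P(Z = 3) = 8/25.
Σ X^2·P over the event = 4·(1/25) + 16·(5/25) + 36·(2/25) = 156/25.
E[X^2 | Z = 3] = (156/25) / (8/25) = 39/2.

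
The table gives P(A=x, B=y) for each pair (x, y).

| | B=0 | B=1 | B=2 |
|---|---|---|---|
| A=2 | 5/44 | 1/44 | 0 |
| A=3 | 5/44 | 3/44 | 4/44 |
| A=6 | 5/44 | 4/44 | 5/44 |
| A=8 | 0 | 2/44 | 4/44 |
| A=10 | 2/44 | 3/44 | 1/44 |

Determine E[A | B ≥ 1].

55/9

P(B ≥ 1) = 27/44.
Summing A·P(A=x,B=y) over the conditioning event gives 15/4.
E[A | B ≥ 1] = (15/4) / (27/44) = 55/9.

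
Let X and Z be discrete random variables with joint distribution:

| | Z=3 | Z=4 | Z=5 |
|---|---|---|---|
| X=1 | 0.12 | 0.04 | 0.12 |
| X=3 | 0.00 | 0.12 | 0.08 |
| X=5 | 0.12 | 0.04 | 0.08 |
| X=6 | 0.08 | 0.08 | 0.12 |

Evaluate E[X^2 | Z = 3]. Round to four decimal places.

P(Z = 3) = 0.32.
Summing X^2·P(X=x,Z=y) over the conditioning event gives 6.00.
E[X^2 | Z = 3] = (6.00) / (0.32) = 18.7500.

18.7500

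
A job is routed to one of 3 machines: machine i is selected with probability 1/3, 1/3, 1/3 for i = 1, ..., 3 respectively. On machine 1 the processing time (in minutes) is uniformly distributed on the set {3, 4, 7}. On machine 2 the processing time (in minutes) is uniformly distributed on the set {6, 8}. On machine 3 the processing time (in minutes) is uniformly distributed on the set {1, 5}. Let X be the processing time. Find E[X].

E[X | machine 1] = (3+4+7)/3 = 14/3.
E[X | machine 2] = (6+8)/2 = 7.
E[X | machine 3] = (1+5)/2 = 3.
By the law of total expectation,
E[X] = (1/3)·(14/3) + (1/3)·(7) + (1/3)·(3) = 44/9.

44/9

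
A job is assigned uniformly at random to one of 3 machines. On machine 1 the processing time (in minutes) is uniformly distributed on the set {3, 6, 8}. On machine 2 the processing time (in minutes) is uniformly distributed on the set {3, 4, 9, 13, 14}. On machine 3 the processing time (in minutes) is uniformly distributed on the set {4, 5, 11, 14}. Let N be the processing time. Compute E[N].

683/90

E[N | machine 1] = (3+6+8)/3 = 17/3.
E[N | machine 2] = (3+4+9+13+14)/5 = 43/5.
E[N | machine 3] = (4+5+11+14)/4 = 17/2.
E[N] = (1/3)·(17/3) + (1/3)·(43/5) + (1/3)·(17/2) = 683/90.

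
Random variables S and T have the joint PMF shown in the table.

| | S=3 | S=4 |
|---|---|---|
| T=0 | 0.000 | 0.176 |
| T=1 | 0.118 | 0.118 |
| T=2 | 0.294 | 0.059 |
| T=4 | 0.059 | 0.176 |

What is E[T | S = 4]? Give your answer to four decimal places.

1.7769

P(S = 4) = 0.529.
Σ T·P over the event = 0·(0.176) + 1·(0.118) + 2·(0.059) + 4·(0.176) = 0.940.
E[T | S = 4] = (0.940) / (0.529) = 1.7769.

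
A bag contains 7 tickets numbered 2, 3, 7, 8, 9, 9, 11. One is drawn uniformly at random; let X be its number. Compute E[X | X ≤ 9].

P(X ≤ 9) = 6/7.
Σ over the event: 2·1/7 + 3·1/7 + 7·1/7 + 8·1/7 + 9·2/7 = 38/7.
E[X | X ≤ 9] = (38/7) / (6/7) = 19/3.

19/3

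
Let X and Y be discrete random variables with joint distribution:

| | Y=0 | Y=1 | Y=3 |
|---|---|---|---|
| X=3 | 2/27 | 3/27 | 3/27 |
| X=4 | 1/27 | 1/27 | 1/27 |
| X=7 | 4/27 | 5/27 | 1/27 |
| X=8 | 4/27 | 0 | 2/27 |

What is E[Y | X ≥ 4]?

18/19

P(X ≥ 4) = 19/27.
Σ Y·P over the event = 0·(1/27) + 1·(1/27) + 3·(1/27) + 0·(4/27) + 1·(5/27) + 3·(1/27) + 0·(4/27) + 3·(2/27) = 2/3.
E[Y | X ≥ 4] = (2/3) / (19/27) = 18/19.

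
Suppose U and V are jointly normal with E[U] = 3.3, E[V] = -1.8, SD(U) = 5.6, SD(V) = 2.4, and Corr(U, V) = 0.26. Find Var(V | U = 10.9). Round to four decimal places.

5.3706

Var(V | U=x) = (1 − ρ²)·σ_V².
Var(V | U=10.9) = (2.4)²·(1 − (0.26)²) = 5.76·0.9324 = 5.3706.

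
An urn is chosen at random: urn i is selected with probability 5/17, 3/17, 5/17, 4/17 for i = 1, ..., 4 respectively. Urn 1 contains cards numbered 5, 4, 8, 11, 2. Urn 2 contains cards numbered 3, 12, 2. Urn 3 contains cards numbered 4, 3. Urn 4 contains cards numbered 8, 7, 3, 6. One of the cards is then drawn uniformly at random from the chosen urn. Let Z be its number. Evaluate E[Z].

177/34

E[Z | urn 1] = (5+4+8+11+2)/5 = 6.
E[Z | urn 2] = (3+12+2)/3 = 17/3.
E[Z | urn 3] = (4+3)/2 = 7/2.
E[Z | urn 4] = (8+7+3+6)/4 = 6.
E[Z] = (5/17)·(6) + (3/17)·(17/3) + (5/17)·(7/2) + (4/17)·(6) = 177/34.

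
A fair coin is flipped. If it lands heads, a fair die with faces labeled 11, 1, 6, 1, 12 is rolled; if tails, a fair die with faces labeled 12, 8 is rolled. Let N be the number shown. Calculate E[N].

E[N | heads] = (11+1+6+1+12)/5 = 31/5.
E[N | tails] = (12+8)/2 = 10.
E[N] = (1/2)·(31/5) + (1/2)·(10) = 81/10.

81/10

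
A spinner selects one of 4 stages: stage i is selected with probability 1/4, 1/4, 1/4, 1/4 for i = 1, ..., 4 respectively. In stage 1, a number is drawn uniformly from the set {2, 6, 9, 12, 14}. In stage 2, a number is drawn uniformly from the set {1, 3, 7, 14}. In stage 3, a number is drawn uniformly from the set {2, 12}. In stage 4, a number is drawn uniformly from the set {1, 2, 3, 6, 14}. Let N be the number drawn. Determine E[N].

541/80

E[N | stage 1] = (2+6+9+12+14)/5 = 43/5.
E[N | stage 2] = (1+3+7+14)/4 = 25/4.
E[N | stage 3] = (2+12)/2 = 7.
E[N | stage 4] = (1+2+3+6+14)/5 = 26/5.
E[N] = (1/4)·(43/5) + (1/4)·(25/4) + (1/4)·(7) + (1/4)·(26/5) = 541/80.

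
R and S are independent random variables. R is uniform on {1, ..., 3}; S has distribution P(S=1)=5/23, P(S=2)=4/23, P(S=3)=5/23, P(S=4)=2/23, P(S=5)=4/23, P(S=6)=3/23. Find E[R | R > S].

P(R > S) = 14/69.
Summing R·P(x,y) over outcomes with R > S gives 37/69.
E[R | R > S] = (37/69) / (14/69) = 37/14.

37/14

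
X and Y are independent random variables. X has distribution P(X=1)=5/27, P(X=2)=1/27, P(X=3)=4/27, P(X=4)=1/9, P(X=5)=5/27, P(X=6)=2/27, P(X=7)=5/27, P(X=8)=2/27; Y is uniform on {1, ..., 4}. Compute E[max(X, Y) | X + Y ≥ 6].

P(X + Y ≥ 6) = 37/54.
Summing max(X,Y)·P(x,y) over outcomes with X + Y ≥ 6 gives 35/9.
E[max(X, Y) | X + Y ≥ 6] = (35/9) / (37/54) = 210/37.

210/37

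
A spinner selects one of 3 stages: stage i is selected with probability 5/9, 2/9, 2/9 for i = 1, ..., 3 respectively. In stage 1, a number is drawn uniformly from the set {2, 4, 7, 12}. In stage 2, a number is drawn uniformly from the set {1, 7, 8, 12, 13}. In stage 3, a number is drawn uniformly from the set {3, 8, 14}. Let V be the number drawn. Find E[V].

E[V | stage 1] = (2+4+7+12)/4 = 25/4.
E[V | stage 2] = (1+7+8+12+13)/5 = 41/5.
E[V | stage 3] = (3+8+14)/3 = 25/3.
E[V] = (5/9)·(25/4) + (2/9)·(41/5) + (2/9)·(25/3) = 3859/540.

3859/540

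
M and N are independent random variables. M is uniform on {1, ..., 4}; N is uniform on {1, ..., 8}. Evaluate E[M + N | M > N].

Outcomes with M > N: (2,1), (3,1), (3,2), (4,1), (4,2), (4,3), each with probability 1/32.
E[M + N | M > N] = (3 + 4 + 5 + 5 + 6 + 7) / 6 = 5.

5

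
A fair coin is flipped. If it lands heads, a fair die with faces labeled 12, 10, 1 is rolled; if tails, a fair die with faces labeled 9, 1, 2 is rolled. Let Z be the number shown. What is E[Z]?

E[Z | heads] = (12+10+1)/3 = 23/3.
E[Z | tails] = (9+1+2)/3 = 4.
E[Z] = (1/2)·(23/3) + (1/2)·(4) = 35/6.

35/6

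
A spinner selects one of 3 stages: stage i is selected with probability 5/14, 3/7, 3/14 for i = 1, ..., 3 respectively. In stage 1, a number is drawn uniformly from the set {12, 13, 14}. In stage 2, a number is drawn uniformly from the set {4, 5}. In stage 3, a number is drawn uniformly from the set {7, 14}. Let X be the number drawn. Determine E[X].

247/28

E[X | stage 1] = (12+13+14)/3 = 13.
E[X | stage 2] = (4+5)/2 = 9/2.
E[X | stage 3] = (7+14)/2 = 21/2.
By the law of total expectation,
E[X] = (5/14)·(13) + (3/7)·(9/2) + (3/14)·(21/2) = 247/28.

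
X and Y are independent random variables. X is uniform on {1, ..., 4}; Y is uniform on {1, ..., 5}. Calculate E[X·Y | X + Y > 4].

P(X + Y > 4) = 7/10.
Summing XY·P(x,y) over outcomes with X + Y > 4 gives 27/4.
E[X·Y | X + Y > 4] = (27/4) / (7/10) = 135/14.

135/14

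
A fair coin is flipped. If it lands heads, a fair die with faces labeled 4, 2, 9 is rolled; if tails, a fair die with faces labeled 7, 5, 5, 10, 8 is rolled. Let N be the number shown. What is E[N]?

6

E[N | heads] = (4+2+9)/3 = 5.
E[N | tails] = (7+5+5+10+8)/5 = 7.
By the law of total expectation,
E[N] = (1/2)·(5) + (1/2)·(7) = 6.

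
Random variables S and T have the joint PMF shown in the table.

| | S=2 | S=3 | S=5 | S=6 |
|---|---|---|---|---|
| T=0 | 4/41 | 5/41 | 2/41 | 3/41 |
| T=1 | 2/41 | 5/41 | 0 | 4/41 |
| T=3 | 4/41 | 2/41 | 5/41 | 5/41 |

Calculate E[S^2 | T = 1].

P(T = 1) = 11/41.
Σ S^2·P over the event = 4·(2/41) + 9·(5/41) + 36·(4/41) = 197/41.
E[S^2 | T = 1] = (197/41) / (11/41) = 197/11.

197/11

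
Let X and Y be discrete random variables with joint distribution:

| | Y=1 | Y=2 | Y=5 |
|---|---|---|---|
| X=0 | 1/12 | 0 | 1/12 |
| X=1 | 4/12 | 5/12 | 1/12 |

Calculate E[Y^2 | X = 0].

13

P(X = 0) = 1/6.
Σ Y^2·P over the event = 1·(1/12) + 25·(1/12) = 13/6.
E[Y^2 | X = 0] = (13/6) / (1/6) = 13.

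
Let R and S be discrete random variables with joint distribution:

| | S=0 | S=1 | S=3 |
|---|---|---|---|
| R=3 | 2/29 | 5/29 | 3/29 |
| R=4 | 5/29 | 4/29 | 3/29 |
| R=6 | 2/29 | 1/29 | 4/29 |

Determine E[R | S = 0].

38/9

P(S = 0) = 9/29.
Σ R·P over the event = 3·(2/29) + 4·(5/29) + 6·(2/29) = 38/29.
E[R | S = 0] = (38/29) / (9/29) = 38/9.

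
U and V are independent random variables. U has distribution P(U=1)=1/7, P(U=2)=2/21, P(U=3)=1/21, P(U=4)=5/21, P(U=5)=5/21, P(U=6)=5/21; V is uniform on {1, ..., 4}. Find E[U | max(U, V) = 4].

P(max(U, V) = 4) = 13/42.
Summing U·P(x,y) over outcomes with max(U, V) = 4 gives 15/14.
E[U | max(U, V) = 4] = (15/14) / (13/42) = 45/13.

45/13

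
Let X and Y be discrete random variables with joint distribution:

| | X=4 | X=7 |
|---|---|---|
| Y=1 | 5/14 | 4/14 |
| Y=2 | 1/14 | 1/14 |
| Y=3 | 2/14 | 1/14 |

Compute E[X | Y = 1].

P(Y = 1) = 9/14.
Σ X·P over the event = 4·(5/14) + 7·(4/14) = 24/7.
E[X | Y = 1] = (24/7) / (9/14) = 16/3.

16/3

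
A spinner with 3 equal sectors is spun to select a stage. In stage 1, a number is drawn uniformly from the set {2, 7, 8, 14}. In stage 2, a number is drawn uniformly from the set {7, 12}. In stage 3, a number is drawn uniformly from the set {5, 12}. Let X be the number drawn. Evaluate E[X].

103/12

E[X | stage 1] = (2+7+8+14)/4 = 31/4.
E[X | stage 2] = (7+12)/2 = 19/2.
E[X | stage 3] = (5+12)/2 = 17/2.
By the law of total expectation,
E[X] = (1/3)·(31/4) + (1/3)·(19/2) + (1/3)·(17/2) = 103/12.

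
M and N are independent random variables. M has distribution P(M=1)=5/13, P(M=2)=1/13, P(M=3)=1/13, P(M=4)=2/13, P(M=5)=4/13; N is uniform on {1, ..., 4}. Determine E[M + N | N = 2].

P(N = 2) = 1/4.
Summing (M+N)·P(x,y) over outcomes with N = 2 gives 16/13.
E[M + N | N = 2] = (16/13) / (1/4) = 64/13.

64/13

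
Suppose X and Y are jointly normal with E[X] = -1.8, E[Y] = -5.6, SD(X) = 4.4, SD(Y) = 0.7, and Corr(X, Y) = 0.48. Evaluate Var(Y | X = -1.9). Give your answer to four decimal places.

0.3771

The conditional variance in a bivariate normal is σ_Y²(1 − ρ²), independent of x.
Var(Y | X=-1.9) = (0.7)²·(1 − (0.48)²) = 0.49·0.7696 = 0.3771.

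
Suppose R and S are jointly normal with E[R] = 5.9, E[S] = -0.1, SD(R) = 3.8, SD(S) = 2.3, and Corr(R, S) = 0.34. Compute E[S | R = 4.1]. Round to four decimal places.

-0.4704

The regression of S on R has slope ρ·σ_S/σ_R and passes through (μ_R, μ_S).
E[S | R=4.1] = -0.1 + (0.34)·(2.3/3.8)·(4.1 − (5.9)) = -0.1 + (0.20579)·(-1.8) = -0.4704.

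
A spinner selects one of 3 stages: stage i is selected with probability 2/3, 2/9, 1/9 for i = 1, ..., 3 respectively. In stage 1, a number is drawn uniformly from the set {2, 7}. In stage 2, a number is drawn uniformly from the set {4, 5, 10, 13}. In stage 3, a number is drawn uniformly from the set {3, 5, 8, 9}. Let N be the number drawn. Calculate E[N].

E[N | stage 1] = (2+7)/2 = 9/2.
E[N | stage 2] = (4+5+10+13)/4 = 8.
E[N | stage 3] = (3+5+8+9)/4 = 25/4.
By the law of total expectation,
E[N] = (2/3)·(9/2) + (2/9)·(8) + (1/9)·(25/4) = 197/36.

197/36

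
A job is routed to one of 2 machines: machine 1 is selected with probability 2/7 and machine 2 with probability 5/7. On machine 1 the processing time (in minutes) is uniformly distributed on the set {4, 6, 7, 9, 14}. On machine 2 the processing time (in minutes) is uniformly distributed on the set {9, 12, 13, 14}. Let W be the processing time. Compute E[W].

E[W | machine 1] = (4+6+7+9+14)/5 = 8.
E[W | machine 2] = (9+12+13+14)/4 = 12.
E[W] = (2/7)·(8) + (5/7)·(12) = 76/7.

76/7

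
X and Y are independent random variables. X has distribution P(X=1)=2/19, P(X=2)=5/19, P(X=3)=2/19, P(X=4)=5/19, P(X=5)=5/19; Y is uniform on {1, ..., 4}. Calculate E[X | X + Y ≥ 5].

P(X + Y ≥ 5) = 29/38.
Summing X·P(x,y) over outcomes with X + Y ≥ 5 gives 55/19.
E[X | X + Y ≥ 5] = (55/19) / (29/38) = 110/29.

110/29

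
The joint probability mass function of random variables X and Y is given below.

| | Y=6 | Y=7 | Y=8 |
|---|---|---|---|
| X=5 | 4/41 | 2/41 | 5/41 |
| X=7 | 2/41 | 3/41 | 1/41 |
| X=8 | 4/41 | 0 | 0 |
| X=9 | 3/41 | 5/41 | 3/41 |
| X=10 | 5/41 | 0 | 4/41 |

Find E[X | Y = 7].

38/5

P(Y = 7) = 10/41.
Σ X·P over the event = 5·(2/41) + 7·(3/41) + 9·(5/41) = 76/41.
E[X | Y = 7] = (76/41) / (10/41) = 38/5.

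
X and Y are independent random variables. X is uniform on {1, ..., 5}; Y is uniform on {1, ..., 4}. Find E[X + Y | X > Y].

P(X > Y) = 1/2.
Summing (X+Y)·P(x,y) over outcomes with X > Y gives 3.
E[X + Y | X > Y] = (3) / (1/2) = 6.

6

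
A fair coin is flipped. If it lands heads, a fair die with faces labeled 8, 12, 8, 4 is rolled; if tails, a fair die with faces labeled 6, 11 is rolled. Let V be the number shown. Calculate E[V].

E[V | heads] = (8+12+8+4)/4 = 8.
E[V | tails] = (6+11)/2 = 17/2.
E[V] = (1/2)·(8) + (1/2)·(17/2) = 33/4.

33/4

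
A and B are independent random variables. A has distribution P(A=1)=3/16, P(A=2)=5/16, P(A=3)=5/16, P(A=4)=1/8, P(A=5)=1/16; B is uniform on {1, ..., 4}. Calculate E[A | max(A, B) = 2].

23/13

P(max(A, B) = 2) = 13/64.
Summing A·P(x,y) over outcomes with max(A, B) = 2 gives 23/64.
E[A | max(A, B) = 2] = (23/64) / (13/64) = 23/13.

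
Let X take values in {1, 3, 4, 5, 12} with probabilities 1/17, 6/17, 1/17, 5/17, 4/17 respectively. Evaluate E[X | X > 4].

73/9

P(X > 4) = 9/17.
Σ over the event: 5·5/17 + 12·4/17 = 73/17.
E[X | X > 4] = (73/17) / (9/17) = 73/9.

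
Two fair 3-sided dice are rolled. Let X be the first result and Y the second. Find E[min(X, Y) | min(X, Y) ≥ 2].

Outcomes with min(X, Y) ≥ 2: (2,2), (2,3), (3,2), (3,3), each with probability 1/9.
E[min(X, Y) | min(X, Y) ≥ 2] = (2 + 2 + 2 + 3) / 4 = 9/4.

9/4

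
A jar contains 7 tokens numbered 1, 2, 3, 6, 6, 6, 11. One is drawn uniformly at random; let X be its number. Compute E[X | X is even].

5

P(X is even) = 4/7.
Σ over the event: 2·1/7 + 6·3/7 = 20/7.
E[X | X is even] = (20/7) / (4/7) = 5.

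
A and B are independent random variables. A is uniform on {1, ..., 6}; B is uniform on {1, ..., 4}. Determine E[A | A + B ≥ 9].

17/3

Outcomes with A + B ≥ 9: (5,4), (6,3), (6,4), each with probability 1/24.
E[A | A + B ≥ 9] = (5 + 6 + 6) / 3 = 17/3.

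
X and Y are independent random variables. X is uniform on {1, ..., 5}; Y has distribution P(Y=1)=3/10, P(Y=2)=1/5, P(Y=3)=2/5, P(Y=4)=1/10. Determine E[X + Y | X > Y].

53/9

P(X > Y) = 27/50.
Summing (X+Y)·P(x,y) over outcomes with X > Y gives 159/50.
E[X + Y | X > Y] = (159/50) / (27/50) = 53/9.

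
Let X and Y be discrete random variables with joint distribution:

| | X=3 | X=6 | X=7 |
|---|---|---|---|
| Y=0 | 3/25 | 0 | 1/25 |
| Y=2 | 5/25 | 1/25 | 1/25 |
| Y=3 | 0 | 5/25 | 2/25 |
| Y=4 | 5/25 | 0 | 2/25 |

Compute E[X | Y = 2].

P(Y = 2) = 7/25.
Σ X·P over the event = 3·(5/25) + 6·(1/25) + 7·(1/25) = 28/25.
E[X | Y = 2] = (28/25) / (7/25) = 4.

4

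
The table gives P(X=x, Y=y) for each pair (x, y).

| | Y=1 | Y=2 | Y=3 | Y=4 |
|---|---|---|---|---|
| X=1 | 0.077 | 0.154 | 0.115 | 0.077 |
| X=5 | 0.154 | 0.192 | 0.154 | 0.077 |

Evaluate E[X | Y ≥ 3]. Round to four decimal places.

P(Y ≥ 3) = 0.423.
Σ X·P over the event = 1·(0.115) + 1·(0.077) + 5·(0.154) + 5·(0.077) = 1.347.
E[X | Y ≥ 3] = (1.347) / (0.423) = 3.1844.

3.1844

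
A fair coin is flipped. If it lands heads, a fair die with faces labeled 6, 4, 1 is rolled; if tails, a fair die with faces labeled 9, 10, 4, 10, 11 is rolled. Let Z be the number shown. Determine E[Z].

E[Z | heads] = (6+4+1)/3 = 11/3.
E[Z | tails] = (9+10+4+10+11)/5 = 44/5.
E[Z] = (1/2)·(11/3) + (1/2)·(44/5) = 187/30.

187/30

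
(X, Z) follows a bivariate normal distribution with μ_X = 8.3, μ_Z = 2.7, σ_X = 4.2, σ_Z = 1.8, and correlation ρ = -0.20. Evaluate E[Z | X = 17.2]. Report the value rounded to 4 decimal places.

E[Z | X=x] = μ_Z + ρ(σ_Z/σ_X)(x − μ_X) for jointly normal variables.
E[Z | X=17.2] = 2.7 + (-0.20)·(1.8/4.2)·(17.2 − (8.3)) = 2.7 + (-0.085714)·(8.9) = 1.9371.

1.9371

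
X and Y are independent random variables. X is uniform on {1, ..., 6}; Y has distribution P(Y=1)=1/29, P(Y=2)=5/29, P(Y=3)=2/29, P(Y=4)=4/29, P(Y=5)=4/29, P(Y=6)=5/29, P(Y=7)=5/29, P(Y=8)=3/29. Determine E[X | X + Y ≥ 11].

P(X + Y ≥ 11) = 41/174.
Summing X·P(x,y) over outcomes with X + Y ≥ 11 gives 104/87.
E[X | X + Y ≥ 11] = (104/87) / (41/174) = 208/41.

208/41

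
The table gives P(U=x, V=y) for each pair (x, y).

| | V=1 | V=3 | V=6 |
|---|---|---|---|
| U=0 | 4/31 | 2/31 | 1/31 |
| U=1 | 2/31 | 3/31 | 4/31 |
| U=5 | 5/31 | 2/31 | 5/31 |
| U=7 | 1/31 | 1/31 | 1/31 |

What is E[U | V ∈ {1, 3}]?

P(V ∈ {1, 3}) = 20/31.
Summing U·P(U=x,V=y) over the conditioning event gives 54/31.
E[U | V ∈ {1, 3}] = (54/31) / (20/31) = 27/10.

27/10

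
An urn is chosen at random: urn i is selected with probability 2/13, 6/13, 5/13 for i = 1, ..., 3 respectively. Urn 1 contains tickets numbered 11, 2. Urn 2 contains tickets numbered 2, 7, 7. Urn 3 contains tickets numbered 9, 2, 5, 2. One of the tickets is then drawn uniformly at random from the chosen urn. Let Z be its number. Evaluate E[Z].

135/26

E[Z | urn 1] = (11+2)/2 = 13/2.
E[Z | urn 2] = (2+7+7)/3 = 16/3.
E[Z | urn 3] = (9+2+5+2)/4 = 9/2.
By the law of total expectation,
E[Z] = (2/13)·(13/2) + (6/13)·(16/3) + (5/13)·(9/2) = 135/26.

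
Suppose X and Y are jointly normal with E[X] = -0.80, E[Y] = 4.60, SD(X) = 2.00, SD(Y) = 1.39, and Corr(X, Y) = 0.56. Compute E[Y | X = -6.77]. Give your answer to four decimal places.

E[Y | X=x] = μ_Y + ρ(σ_Y/σ_X)(x − μ_X) for jointly normal variables.
E[Y | X=-6.77] = 4.60 + (0.56)·(1.39/2.00)·(-6.77 − (-0.80)) = 4.60 + (0.3892)·(-5.97) = 2.2765.

2.2765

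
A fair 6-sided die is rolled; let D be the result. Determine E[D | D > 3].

5

Given D > 3, D is equally likely to be any of {4, 5, 6}.
E[D | D > 3] = (4 + 5 + 6) / 3 = 5.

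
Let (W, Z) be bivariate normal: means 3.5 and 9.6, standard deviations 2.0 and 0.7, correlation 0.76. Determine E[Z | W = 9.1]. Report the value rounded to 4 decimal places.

11.0896

The regression of Z on W has slope ρ·σ_Z/σ_W and passes through (μ_W, μ_Z).
E[Z | W=9.1] = 9.6 + (0.76)·(0.7/2.0)·(9.1 − (3.5)) = 9.6 + (0.266)·(5.6) = 11.0896.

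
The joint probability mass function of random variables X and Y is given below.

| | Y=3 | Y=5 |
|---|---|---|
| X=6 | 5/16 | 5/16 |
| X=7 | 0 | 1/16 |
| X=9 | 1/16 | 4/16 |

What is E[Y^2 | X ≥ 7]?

P(X ≥ 7) = 3/8.
Summing Y^2·P(X=x,Y=y) over the conditioning event gives 67/8.
E[Y^2 | X ≥ 7] = (67/8) / (3/8) = 67/3.

67/3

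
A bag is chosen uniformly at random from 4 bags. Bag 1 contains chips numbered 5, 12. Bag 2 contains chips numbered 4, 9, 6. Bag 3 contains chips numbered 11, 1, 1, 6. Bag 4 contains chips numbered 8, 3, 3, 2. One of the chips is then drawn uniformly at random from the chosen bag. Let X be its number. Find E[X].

283/48

E[X | bag 1] = (5+12)/2 = 17/2.
E[X | bag 2] = (4+9+6)/3 = 19/3.
E[X | bag 3] = (11+1+1+6)/4 = 19/4.
E[X | bag 4] = (8+3+3+2)/4 = 4.
E[X] = (1/4)·(17/2) + (1/4)·(19/3) + (1/4)·(19/4) + (1/4)·(4) = 283/48.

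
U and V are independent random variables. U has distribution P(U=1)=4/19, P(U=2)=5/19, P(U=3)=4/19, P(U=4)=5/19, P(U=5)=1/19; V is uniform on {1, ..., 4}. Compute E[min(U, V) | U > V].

57/32

P(U > V) = 8/19.
Summing min(U,V)·P(x,y) over outcomes with U > V gives 3/4.
E[min(U, V) | U > V] = (3/4) / (8/19) = 57/32.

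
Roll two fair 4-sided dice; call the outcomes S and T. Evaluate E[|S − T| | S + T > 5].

P(S + T > 5) = 3/8.
Summing |S−T|·P(x,y) over outcomes with S + T > 5 gives 3/8.
E[|S − T| | S + T > 5] = (3/8) / (3/8) = 1.

1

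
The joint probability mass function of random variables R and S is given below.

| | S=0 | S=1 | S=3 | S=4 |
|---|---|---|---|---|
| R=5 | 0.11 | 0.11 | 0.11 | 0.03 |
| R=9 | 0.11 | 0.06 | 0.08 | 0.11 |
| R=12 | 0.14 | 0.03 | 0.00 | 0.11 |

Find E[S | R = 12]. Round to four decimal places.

1.6786

P(R = 12) = 0.28.
Σ S·P over the event = 0·(0.14) + 1·(0.03) + 4·(0.11) = 0.47.
E[S | R = 12] = (0.47) / (0.28) = 1.6786.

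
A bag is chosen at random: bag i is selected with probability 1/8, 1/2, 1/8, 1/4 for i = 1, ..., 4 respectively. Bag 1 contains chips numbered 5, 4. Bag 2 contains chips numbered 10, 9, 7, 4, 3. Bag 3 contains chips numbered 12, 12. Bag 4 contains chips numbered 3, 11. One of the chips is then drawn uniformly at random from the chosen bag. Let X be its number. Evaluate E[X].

E[X | bag 1] = (5+4)/2 = 9/2.
E[X | bag 2] = (10+9+7+4+3)/5 = 33/5.
E[X | bag 3] = (12+12)/2 = 12.
E[X | bag 4] = (3+11)/2 = 7.
By the law of total expectation,
E[X] = (1/8)·(9/2) + (1/2)·(33/5) + (1/8)·(12) + (1/4)·(7) = 569/80.

569/80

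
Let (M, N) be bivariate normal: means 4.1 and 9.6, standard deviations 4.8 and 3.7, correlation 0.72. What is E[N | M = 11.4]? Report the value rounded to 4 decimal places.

E[N | M=x] = μ_N + ρ(σ_N/σ_M)(x − μ_M) for jointly normal variables.
E[N | M=11.4] = 9.6 + (0.72)·(3.7/4.8)·(11.4 − (4.1)) = 9.6 + (0.555)·(7.3) = 13.6515.

13.6515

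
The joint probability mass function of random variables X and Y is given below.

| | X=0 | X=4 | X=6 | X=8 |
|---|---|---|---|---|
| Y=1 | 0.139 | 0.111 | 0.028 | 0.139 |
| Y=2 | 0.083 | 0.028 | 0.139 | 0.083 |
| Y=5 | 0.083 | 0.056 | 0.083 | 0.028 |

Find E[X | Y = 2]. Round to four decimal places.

4.8348

P(Y = 2) = 0.333.
Summing X·P(X=x,Y=y) over the conditioning event gives 1.610.
E[X | Y = 2] = (1.610) / (0.333) = 4.8348.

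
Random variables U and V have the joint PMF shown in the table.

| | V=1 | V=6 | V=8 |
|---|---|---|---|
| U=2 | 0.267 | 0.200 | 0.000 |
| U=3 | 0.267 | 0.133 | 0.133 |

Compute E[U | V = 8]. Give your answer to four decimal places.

3.0000

P(V = 8) = 0.133.
Σ U·P over the event = 3·(0.133) = 0.399.
E[U | V = 8] = (0.399) / (0.133) = 3.0000.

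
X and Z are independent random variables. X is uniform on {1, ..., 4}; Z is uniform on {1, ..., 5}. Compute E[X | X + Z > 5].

3

Outcomes with X + Z > 5: (1,5), (2,4), (2,5), (3,3), (3,4), (3,5), (4,2), (4,3), (4,4), (4,5), each with probability 1/20.
E[X | X + Z > 5] = (1 + 2 + 2 + 3 + 3 + 3 + 4 + 4 + 4 + 4) / 10 = 3.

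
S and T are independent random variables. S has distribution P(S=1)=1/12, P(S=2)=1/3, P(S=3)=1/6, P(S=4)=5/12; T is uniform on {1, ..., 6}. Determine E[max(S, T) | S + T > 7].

121/23

P(S + T > 7) = 23/72.
Summing max(S,T)·P(x,y) over outcomes with S + T > 7 gives 121/72.
E[max(S, T) | S + T > 7] = (121/72) / (23/72) = 121/23.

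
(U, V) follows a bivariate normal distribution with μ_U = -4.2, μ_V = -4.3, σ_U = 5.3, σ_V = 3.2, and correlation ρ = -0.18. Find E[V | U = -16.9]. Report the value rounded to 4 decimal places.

-2.9198

The regression of V on U has slope ρ·σ_V/σ_U and passes through (μ_U, μ_V).
E[V | U=-16.9] = -4.3 + (-0.18)·(3.2/5.3)·(-16.9 − (-4.2)) = -4.3 + (-0.10868)·(-12.7) = -2.9198.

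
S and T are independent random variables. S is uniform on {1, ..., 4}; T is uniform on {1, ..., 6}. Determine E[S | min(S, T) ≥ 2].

P(min(S, T) ≥ 2) = 5/8.
Summing S·P(x,y) over outcomes with min(S, T) ≥ 2 gives 15/8.
E[S | min(S, T) ≥ 2] = (15/8) / (5/8) = 3.

3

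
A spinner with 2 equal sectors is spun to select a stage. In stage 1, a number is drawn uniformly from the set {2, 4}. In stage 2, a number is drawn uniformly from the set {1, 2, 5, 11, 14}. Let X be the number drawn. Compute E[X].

E[X | stage 1] = (2+4)/2 = 3.
E[X | stage 2] = (1+2+5+11+14)/5 = 33/5.
By the law of total expectation,
E[X] = (1/2)·(3) + (1/2)·(33/5) = 24/5.

24/5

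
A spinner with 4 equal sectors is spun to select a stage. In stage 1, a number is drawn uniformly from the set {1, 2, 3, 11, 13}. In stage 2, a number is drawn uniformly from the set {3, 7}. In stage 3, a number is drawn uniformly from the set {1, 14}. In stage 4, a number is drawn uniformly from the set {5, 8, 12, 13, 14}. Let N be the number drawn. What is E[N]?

289/40

E[N | stage 1] = (1+2+3+11+13)/5 = 6.
E[N | stage 2] = (3+7)/2 = 5.
E[N | stage 3] = (1+14)/2 = 15/2.
E[N | stage 4] = (5+8+12+13+14)/5 = 52/5.
E[N] = (1/4)·(6) + (1/4)·(5) + (1/4)·(15/2) + (1/4)·(52/5) = 289/40.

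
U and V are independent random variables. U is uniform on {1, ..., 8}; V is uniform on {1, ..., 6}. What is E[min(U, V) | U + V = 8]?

Outcomes with U + V = 8: (2,6), (3,5), (4,4), (5,3), (6,2), (7,1), each with probability 1/48.
E[min(U, V) | U + V = 8] = (2 + 3 + 4 + 3 + 2 + 1) / 6 = 5/2.

5/2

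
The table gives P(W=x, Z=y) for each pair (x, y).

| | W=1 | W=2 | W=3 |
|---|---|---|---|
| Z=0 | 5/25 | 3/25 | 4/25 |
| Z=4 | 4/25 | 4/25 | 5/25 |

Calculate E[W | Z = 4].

27/13

P(Z = 4) = 13/25.
Summing W·P(W=x,Z=y) over the conditioning event gives 27/25.
E[W | Z = 4] = (27/25) / (13/25) = 27/13.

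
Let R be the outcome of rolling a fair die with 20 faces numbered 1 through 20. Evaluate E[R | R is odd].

10

Given R is odd, R is equally likely to be any of {1, 3, 5, 7, 9, 11, 13, 15, 17, 19}.
E[R | R is odd] = (1 + 3 + 5 + 7 + 9 + 11 + 13 + 15 + 17 + 19) / 10 = 10.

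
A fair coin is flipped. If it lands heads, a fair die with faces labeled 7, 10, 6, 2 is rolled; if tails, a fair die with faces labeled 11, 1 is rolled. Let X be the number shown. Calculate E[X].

49/8

E[X | heads] = (7+10+6+2)/4 = 25/4.
E[X | tails] = (11+1)/2 = 6.
E[X] = (1/2)·(25/4) + (1/2)·(6) = 49/8.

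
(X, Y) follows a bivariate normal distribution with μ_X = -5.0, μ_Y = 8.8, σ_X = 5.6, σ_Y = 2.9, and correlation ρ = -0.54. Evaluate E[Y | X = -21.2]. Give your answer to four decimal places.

13.3302

E[Y | X=x] = μ_Y + ρ(σ_Y/σ_X)(x − μ_X) for jointly normal variables.
E[Y | X=-21.2] = 8.8 + (-0.54)·(2.9/5.6)·(-21.2 − (-5.0)) = 8.8 + (-0.27964)·(-16.2) = 13.3302.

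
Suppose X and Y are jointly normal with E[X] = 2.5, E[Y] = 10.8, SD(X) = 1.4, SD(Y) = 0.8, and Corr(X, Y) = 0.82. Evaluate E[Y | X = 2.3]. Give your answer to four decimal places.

10.7063

E[Y | X=x] = μ_Y + ρ(σ_Y/σ_X)(x − μ_X) for jointly normal variables.
E[Y | X=2.3] = 10.8 + (0.82)·(0.8/1.4)·(2.3 − (2.5)) = 10.8 + (0.46857)·(-0.2) = 10.7063.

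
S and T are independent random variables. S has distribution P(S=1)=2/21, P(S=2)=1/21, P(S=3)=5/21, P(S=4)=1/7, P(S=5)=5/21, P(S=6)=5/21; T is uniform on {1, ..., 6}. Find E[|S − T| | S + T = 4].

P(S + T = 4) = 4/63.
Summing |S−T|·P(x,y) over outcomes with S + T = 4 gives 1/9.
E[|S − T| | S + T = 4] = (1/9) / (4/63) = 7/4.

7/4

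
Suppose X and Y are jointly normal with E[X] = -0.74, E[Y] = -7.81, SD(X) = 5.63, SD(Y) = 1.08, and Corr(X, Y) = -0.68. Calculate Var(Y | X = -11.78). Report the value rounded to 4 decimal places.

0.6271

The conditional variance in a bivariate normal is σ_Y²(1 − ρ²), independent of x.
Var(Y | X=-11.78) = (1.08)²·(1 − (-0.68)²) = 1.1664·0.5376 = 0.6271.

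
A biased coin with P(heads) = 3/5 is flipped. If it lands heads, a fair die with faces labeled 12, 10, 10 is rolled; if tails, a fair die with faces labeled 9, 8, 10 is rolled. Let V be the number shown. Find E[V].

E[V | heads] = (12+10+10)/3 = 32/3.
E[V | tails] = (9+8+10)/3 = 9.
E[V] = (3/5)·(32/3) + (2/5)·(9) = 10.

10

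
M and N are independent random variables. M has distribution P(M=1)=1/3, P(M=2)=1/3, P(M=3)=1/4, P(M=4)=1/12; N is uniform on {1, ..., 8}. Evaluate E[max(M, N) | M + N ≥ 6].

P(M + N ≥ 6) = 61/96.
Summing max(M,N)·P(x,y) over outcomes with M + N ≥ 6 gives 361/96.
E[max(M, N) | M + N ≥ 6] = (361/96) / (61/96) = 361/61.

361/61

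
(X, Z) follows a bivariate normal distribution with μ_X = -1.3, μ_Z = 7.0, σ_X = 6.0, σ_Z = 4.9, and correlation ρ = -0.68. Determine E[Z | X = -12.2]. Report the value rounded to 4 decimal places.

For a bivariate normal, E[Z | X=x] = μ_Z + ρ·(σ_Z/σ_X)·(x − μ_X).
E[Z | X=-12.2] = 7.0 + (-0.68)·(4.9/6.0)·(-12.2 − (-1.3)) = 7.0 + (-0.55533)·(-10.9) = 13.0531.

13.0531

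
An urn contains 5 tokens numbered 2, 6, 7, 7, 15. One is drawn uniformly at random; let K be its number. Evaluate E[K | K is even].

P(K is even) = 2/5.
Σ over the event: 2·1/5 + 6·1/5 = 8/5.
E[K | K is even] = (8/5) / (2/5) = 4.

4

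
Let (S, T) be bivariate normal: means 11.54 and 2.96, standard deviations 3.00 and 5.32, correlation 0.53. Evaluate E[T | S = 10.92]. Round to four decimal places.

2.3773

The regression of T on S has slope ρ·σ_T/σ_S and passes through (μ_S, μ_T).
E[T | S=10.92] = 2.96 + (0.53)·(5.32/3.00)·(10.92 − (11.54)) = 2.96 + (0.93987)·(-0.62) = 2.3773.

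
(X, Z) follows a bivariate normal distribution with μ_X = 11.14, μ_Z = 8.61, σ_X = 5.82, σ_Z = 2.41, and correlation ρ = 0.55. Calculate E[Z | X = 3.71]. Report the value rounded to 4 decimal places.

E[Z | X=x] = μ_Z + ρ(σ_Z/σ_X)(x − μ_X) for jointly normal variables.
E[Z | X=3.71] = 8.61 + (0.55)·(2.41/5.82)·(3.71 − (11.14)) = 8.61 + (0.22775)·(-7.43) = 6.9178.

6.9178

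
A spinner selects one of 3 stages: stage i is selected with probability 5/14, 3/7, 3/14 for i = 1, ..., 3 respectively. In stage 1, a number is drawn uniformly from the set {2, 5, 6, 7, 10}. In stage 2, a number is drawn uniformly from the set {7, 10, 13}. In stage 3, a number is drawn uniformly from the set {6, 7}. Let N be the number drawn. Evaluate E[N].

219/28

E[N | stage 1] = (2+5+6+7+10)/5 = 6.
E[N | stage 2] = (7+10+13)/3 = 10.
E[N | stage 3] = (6+7)/2 = 13/2.
E[N] = (5/14)·(6) + (3/7)·(10) + (3/14)·(13/2) = 219/28.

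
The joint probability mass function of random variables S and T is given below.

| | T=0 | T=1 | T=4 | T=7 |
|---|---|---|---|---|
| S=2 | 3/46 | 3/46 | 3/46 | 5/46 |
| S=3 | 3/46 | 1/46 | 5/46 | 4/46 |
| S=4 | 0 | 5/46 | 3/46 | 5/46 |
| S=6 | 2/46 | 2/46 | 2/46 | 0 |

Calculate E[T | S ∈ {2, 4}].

P(S ∈ {2, 4}) = 27/46.
Σ T·P over the event = 0·(3/46) + 1·(3/46) + 4·(3/46) + 7·(5/46) + 1·(5/46) + 4·(3/46) + 7·(5/46) = 51/23.
E[T | S ∈ {2, 4}] = (51/23) / (27/46) = 34/9.

34/9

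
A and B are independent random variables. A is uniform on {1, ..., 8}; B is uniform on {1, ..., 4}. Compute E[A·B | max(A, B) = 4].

Outcomes with max(A, B) = 4: (1,4), (2,4), (3,4), (4,1), (4,2), (4,3), (4,4), each with probability 1/32.
E[A·B | max(A, B) = 4] = (4 + 8 + 12 + 4 + 8 + 12 + 16) / 7 = 64/7.

64/7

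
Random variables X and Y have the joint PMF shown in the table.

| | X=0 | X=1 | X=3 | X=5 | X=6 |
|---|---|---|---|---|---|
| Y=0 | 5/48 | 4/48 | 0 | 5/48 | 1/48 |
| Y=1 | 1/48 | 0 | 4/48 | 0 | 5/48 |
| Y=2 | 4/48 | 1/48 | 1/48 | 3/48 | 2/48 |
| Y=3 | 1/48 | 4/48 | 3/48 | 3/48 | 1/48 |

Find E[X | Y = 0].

7/3

P(Y = 0) = 5/16.
Σ X·P over the event = 0·(5/48) + 1·(4/48) + 5·(5/48) + 6·(1/48) = 35/48.
E[X | Y = 0] = (35/48) / (5/16) = 7/3.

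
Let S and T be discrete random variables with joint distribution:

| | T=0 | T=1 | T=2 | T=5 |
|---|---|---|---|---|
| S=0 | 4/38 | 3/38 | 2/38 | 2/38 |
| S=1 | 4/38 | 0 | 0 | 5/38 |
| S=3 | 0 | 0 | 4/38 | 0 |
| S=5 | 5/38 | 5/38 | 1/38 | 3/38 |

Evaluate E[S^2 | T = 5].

P(T = 5) = 5/19.
Σ S^2·P over the event = 0·(2/38) + 1·(5/38) + 25·(3/38) = 40/19.
E[S^2 | T = 5] = (40/19) / (5/19) = 8.

8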